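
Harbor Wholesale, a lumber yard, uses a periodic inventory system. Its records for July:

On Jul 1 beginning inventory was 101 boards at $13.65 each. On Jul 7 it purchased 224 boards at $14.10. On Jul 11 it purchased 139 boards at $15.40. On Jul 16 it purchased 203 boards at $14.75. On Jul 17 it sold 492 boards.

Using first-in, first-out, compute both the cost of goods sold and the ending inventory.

COGS = $7,090.65; ending inventory = $2,581.25

Jul 17, 492 sold [FIFO — oldest first]: 101 @ $13.65 + 224 @ $14.10 + 139 @ $15.40 + 28 @ $14.75 = $7,090.65
Ending inventory: 175 @ $14.75 = $2,581.25
Check: goods available $9,671.90 = COGS $7,090.65 + ending $2,581.25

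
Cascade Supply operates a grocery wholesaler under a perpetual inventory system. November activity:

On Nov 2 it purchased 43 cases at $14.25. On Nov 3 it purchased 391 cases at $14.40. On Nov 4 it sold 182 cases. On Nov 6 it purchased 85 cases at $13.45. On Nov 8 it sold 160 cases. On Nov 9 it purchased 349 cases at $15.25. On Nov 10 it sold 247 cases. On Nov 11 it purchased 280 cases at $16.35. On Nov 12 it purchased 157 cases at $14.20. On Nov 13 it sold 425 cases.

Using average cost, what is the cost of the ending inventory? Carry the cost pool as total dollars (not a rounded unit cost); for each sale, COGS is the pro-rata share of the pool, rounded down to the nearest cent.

Ending inventory = $4,453.94

After Nov 2: 43 on hand, pool $612.75 (≈ $14.2500 each)
After Nov 3: 434 on hand, pool $6,243.15 (≈ $14.3851 each)
Nov 4, sell 182: 182/434 × $6,243.15 → $2,618.09
After Nov 6: 337 on hand, pool $4,768.31 (≈ $14.1493 each)
Nov 8, sell 160: 160/337 × $4,768.31 → $2,263.88
After Nov 9: 526 on hand, pool $7,826.68 (≈ $14.8796 each)
Nov 10, sell 247: 247/526 × $7,826.68 → $3,675.26
After Nov 11: 559 on hand, pool $8,729.42 (≈ $15.6161 each)
After Nov 12: 716 on hand, pool $10,958.82 (≈ $15.3056 each)
Nov 13, sell 425: 425/716 × $10,958.82 → $6,504.88
Total COGS = $2,618.09 + $2,263.88 + $3,675.26 + $6,504.88 = $15,062.11
Ending inventory (cost pool remaining) = $4,453.94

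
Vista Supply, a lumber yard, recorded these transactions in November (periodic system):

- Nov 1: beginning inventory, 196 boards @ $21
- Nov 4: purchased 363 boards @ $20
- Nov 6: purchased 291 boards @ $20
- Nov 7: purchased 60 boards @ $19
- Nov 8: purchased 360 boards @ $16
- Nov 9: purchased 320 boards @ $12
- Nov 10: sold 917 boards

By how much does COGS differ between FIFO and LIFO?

FIFO COGS: 196 @ $21 + 363 @ $20 + 291 @ $20 + 60 @ $19 + 7 @ $16 = $18,448
LIFO COGS: 320 @ $12 + 360 @ $16 + 60 @ $19 + 177 @ $20 = $14,280
Difference = |$18,448 − $14,280| = $4,168

$4,168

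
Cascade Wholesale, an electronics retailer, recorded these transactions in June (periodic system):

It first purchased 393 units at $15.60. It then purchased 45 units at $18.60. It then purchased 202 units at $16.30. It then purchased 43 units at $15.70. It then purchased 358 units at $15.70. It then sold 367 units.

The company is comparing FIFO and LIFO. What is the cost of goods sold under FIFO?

COGS = $5,725.20

FIFO COGS: 367 @ $15.60 = $5,725.20
LIFO COGS: 358 @ $15.70 + 9 @ $15.70 = $5,761.90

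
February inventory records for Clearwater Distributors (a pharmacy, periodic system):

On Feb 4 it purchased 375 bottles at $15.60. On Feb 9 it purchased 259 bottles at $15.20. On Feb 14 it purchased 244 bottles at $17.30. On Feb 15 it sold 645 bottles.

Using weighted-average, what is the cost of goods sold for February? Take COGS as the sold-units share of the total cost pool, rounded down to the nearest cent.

COGS = $10,290.61

Feb 15, sell 645: 645/878 × $14,008.00 → $10,290.61
Ending inventory (cost pool remaining) = $3,717.39
Check: goods available $14,008.00 = COGS $10,290.61 + ending $3,717.39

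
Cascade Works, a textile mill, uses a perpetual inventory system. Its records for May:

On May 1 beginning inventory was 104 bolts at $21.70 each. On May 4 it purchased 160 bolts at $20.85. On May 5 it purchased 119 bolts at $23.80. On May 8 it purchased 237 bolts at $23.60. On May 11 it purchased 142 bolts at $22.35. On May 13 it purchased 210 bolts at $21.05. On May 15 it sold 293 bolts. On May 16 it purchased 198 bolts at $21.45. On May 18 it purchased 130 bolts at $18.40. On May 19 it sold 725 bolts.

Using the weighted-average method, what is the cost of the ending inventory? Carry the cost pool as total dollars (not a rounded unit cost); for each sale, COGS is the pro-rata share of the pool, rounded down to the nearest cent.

Ending inventory = $6,087.13

After May 1: 104 on hand, pool $2,256.80 (≈ $21.7000 each)
After May 4: 264 on hand, pool $5,592.80 (≈ $21.1848 each)
After May 5: 383 on hand, pool $8,425.00 (≈ $21.9974 each)
After May 8: 620 on hand, pool $14,018.20 (≈ $22.6100 each)
After May 11: 762 on hand, pool $17,191.90 (≈ $22.5615 each)
After May 13: 972 on hand, pool $21,612.40 (≈ $22.2350 each)
May 15, sell 293: 293/972 × $21,612.40 → $6,514.84
After May 16: 877 on hand, pool $19,344.66 (≈ $22.0578 each)
After May 18: 1007 on hand, pool $21,736.66 (≈ $21.5856 each)
May 19, sell 725: 725/1007 × $21,736.66 → $15,649.53
Total COGS = $6,514.84 + $15,649.53 = $22,164.37
Ending inventory (cost pool remaining) = $6,087.13
Check: goods available $28,251.50 = COGS $22,164.37 + ending $6,087.13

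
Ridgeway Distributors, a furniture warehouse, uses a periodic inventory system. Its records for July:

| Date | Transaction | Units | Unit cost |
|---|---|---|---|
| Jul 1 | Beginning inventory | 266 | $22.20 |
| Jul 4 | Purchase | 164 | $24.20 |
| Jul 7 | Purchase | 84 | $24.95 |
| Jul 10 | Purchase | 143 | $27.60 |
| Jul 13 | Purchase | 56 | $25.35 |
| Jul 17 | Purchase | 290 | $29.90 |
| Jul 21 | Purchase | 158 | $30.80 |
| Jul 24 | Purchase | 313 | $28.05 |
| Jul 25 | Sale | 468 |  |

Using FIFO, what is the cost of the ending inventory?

Ending inventory = $28,831.15

Jul 25, 468 sold [FIFO — oldest first]: 266 @ $22.20 + 164 @ $24.20 + 38 @ $24.95 = $10,822.10
Ending inventory: 46 @ $24.95 + 143 @ $27.60 + 56 @ $25.35 + 290 @ $29.90 + 158 @ $30.80 + 313 @ $28.05 = $28,831.15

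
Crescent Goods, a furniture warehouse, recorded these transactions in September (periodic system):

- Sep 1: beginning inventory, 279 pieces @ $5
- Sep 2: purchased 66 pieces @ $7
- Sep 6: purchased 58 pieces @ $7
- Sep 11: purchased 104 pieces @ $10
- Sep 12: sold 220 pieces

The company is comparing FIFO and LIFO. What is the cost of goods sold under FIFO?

FIFO COGS: 220 @ $5 = $1,100
LIFO COGS: 104 @ $10 + 58 @ $7 + 58 @ $7 = $1,852

COGS = $1,100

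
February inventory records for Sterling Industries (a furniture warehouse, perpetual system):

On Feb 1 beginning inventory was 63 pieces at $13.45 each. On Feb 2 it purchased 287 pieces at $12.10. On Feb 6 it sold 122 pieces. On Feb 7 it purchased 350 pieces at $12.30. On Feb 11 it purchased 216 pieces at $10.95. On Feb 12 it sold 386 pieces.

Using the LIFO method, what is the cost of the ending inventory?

Feb 6, 122 sold [LIFO — newest first]: 122 @ $12.10 = $1,476.20
Feb 12, 386 sold [LIFO — newest first]: 216 @ $10.95 + 170 @ $12.30 = $4,456.20
Total COGS = $1,476.20 + $4,456.20 = $5,932.40
Ending inventory: 63 @ $13.45 + 165 @ $12.10 + 180 @ $12.30 = $5,057.85

Ending inventory = $5,057.85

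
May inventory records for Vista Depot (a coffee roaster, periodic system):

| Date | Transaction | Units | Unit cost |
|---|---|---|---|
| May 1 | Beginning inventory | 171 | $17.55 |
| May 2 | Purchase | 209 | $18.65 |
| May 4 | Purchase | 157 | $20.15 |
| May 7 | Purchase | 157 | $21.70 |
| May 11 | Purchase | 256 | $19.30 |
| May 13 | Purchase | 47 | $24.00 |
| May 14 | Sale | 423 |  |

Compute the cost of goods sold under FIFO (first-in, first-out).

May 14, 423 sold [FIFO — oldest first]: 171 @ $17.55 + 209 @ $18.65 + 43 @ $20.15 = $7,765.35
Ending inventory: 114 @ $20.15 + 157 @ $21.70 + 256 @ $19.30 + 47 @ $24.00 = $11,772.80

COGS = $7,765.35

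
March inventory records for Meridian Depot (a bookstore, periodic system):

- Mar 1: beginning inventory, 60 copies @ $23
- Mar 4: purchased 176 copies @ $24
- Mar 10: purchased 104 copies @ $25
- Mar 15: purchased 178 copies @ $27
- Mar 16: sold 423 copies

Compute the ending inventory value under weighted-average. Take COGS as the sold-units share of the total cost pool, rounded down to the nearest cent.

Mar 16, sell 423: 423/518 × $13,010.00 → $10,623.99
Ending inventory (cost pool remaining) = $2,386.01

Ending inventory = $2,386.01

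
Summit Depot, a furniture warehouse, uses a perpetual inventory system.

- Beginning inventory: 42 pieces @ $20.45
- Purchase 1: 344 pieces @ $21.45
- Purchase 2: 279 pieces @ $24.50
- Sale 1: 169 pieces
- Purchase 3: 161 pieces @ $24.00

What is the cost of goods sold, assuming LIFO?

COGS = $4,140.50

Sale 1 (169) [LIFO — newest first]: 169 @ $24.50 = $4,140.50
Ending inventory: 42 @ $20.45 + 344 @ $21.45 + 110 @ $24.50 + 161 @ $24.00 = $14,796.70
Check: goods available $18,937.20 = COGS $4,140.50 + ending $14,796.70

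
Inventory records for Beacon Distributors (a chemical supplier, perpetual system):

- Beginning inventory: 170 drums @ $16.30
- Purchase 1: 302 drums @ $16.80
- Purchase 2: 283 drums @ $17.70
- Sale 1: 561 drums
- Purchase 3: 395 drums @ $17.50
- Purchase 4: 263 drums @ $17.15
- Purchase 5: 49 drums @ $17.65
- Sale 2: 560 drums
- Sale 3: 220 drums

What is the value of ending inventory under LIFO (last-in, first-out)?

Sale 1 (561) [LIFO — newest first]: 283 @ $17.70 + 278 @ $16.80 = $9,679.50
Sale 2 (560) [LIFO — newest first]: 49 @ $17.65 + 263 @ $17.15 + 248 @ $17.50 = $9,715.30
Sale 3 (220) [LIFO — newest first]: 147 @ $17.50 + 24 @ $16.80 + 49 @ $16.30 = $3,774.40
Total COGS = $9,679.50 + $9,715.30 + $3,774.40 = $23,169.20
Ending inventory: 121 @ $16.30 = $1,972.30
Check: goods available $25,141.50 = COGS $23,169.20 + ending $1,972.30

Ending inventory = $1,972.30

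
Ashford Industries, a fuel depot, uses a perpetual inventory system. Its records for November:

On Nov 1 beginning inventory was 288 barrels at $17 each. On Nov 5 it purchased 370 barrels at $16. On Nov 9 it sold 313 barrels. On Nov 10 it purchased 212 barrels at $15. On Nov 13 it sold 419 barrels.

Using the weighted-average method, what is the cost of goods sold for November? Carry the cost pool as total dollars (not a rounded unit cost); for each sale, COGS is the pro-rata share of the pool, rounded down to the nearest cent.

After Nov 1: 288 on hand, pool $4,896.00 (≈ $17.0000 each)
After Nov 5: 658 on hand, pool $10,816.00 (≈ $16.4377 each)
Nov 9, sell 313: 313/658 × $10,816.00 → $5,144.99
After Nov 10: 557 on hand, pool $8,851.01 (≈ $15.8905 each)
Nov 13, sell 419: 419/557 × $8,851.01 → $6,658.12
Total COGS = $5,144.99 + $6,658.12 = $11,803.11
Ending inventory (cost pool remaining) = $2,192.89
Check: goods available $13,996.00 = COGS $11,803.11 + ending $2,192.89

COGS = $11,803.11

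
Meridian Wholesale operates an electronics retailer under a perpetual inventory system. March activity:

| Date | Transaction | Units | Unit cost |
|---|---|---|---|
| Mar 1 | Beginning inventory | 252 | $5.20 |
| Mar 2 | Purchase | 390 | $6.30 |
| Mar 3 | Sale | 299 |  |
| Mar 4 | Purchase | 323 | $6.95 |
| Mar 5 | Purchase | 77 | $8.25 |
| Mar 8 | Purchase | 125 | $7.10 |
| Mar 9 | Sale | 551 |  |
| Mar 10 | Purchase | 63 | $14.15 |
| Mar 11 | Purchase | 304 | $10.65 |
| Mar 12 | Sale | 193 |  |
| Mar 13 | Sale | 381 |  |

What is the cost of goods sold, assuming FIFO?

COGS = $10,492.55

Mar 3, 299 sold [FIFO — oldest first]: 252 @ $5.20 + 47 @ $6.30 = $1,606.50
Mar 9, 551 sold [FIFO — oldest first]: 343 @ $6.30 + 208 @ $6.95 = $3,606.50
Mar 12, 193 sold [FIFO — oldest first]: 115 @ $6.95 + 77 @ $8.25 + 1 @ $7.10 = $1,441.60
Mar 13, 381 sold [FIFO — oldest first]: 124 @ $7.10 + 63 @ $14.15 + 194 @ $10.65 = $3,837.95
Total COGS = $1,606.50 + $3,606.50 + $1,441.60 + $3,837.95 = $10,492.55
Ending inventory: 110 @ $10.65 = $1,171.50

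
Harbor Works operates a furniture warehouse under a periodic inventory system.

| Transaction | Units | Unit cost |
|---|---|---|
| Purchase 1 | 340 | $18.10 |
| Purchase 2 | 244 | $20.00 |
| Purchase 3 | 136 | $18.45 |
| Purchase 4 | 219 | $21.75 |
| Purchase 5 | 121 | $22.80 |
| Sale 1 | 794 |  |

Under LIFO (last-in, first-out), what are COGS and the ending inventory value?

Sale 1 (794) [LIFO — newest first]: 121 @ $22.80 + 219 @ $21.75 + 136 @ $18.45 + 244 @ $20.00 + 74 @ $18.10 = $16,250.65
Ending inventory: 266 @ $18.10 = $4,814.60

COGS = $16,250.65; ending inventory = $4,814.60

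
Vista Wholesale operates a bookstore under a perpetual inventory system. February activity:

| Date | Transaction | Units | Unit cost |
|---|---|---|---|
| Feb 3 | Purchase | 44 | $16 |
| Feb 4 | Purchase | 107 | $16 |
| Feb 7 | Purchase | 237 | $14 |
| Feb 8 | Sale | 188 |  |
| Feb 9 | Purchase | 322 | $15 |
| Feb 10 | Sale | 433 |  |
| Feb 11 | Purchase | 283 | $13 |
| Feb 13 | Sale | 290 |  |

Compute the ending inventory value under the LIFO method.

Feb 8, 188 sold [LIFO — newest first]: 188 @ $14 = $2,632
Feb 10, 433 sold [LIFO — newest first]: 322 @ $15 + 49 @ $14 + 62 @ $16 = $6,508
Feb 13, 290 sold [LIFO — newest first]: 283 @ $13 + 7 @ $16 = $3,791
Total COGS = $2,632 + $6,508 + $3,791 = $12,931
Ending inventory: 44 @ $16 + 38 @ $16 = $1,312

Ending inventory = $1,312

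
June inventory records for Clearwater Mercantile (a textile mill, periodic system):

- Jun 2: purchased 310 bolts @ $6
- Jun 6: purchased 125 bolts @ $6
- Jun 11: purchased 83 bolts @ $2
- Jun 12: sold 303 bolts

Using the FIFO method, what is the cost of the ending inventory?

Ending inventory = $958

Jun 12, 303 sold [FIFO — oldest first]: 303 @ $6 = $1,818
Ending inventory: 7 @ $6 + 125 @ $6 + 83 @ $2 = $958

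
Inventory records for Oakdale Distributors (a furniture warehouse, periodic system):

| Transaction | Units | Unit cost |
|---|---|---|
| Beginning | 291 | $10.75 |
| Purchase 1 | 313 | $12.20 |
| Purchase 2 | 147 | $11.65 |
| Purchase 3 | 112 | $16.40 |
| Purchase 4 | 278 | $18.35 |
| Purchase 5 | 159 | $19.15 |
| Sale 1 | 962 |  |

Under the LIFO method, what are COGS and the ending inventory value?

Sale 1 (962) [LIFO — newest first]: 159 @ $19.15 + 278 @ $18.35 + 112 @ $16.40 + 147 @ $11.65 + 266 @ $12.20 = $14,940.70
Ending inventory: 291 @ $10.75 + 47 @ $12.20 = $3,701.65

COGS = $14,940.70; ending inventory = $3,701.65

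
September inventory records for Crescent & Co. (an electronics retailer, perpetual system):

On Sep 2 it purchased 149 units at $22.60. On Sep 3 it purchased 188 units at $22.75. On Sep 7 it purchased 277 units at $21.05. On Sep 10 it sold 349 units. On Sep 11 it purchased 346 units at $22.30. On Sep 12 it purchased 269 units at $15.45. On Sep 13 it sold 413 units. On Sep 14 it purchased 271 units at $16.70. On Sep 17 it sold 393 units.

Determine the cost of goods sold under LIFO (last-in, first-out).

Sep 10, 349 sold [LIFO — newest first]: 277 @ $21.05 + 72 @ $22.75 = $7,468.85
Sep 13, 413 sold [LIFO — newest first]: 269 @ $15.45 + 144 @ $22.30 = $7,367.25
Sep 17, 393 sold [LIFO — newest first]: 271 @ $16.70 + 122 @ $22.30 = $7,246.30
Total COGS = $7,468.85 + $7,367.25 + $7,246.30 = $22,082.40
Ending inventory: 149 @ $22.60 + 116 @ $22.75 + 80 @ $22.30 = $7,790.40
Check: goods available $29,872.80 = COGS $22,082.40 + ending $7,790.40

COGS = $22,082.40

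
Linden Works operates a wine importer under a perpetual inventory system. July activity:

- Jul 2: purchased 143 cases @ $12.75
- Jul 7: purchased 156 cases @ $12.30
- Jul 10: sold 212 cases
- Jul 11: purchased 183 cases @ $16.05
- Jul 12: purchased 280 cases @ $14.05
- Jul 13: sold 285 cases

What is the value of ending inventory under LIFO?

Jul 10, 212 sold [LIFO — newest first]: 156 @ $12.30 + 56 @ $12.75 = $2,632.80
Jul 13, 285 sold [LIFO — newest first]: 280 @ $14.05 + 5 @ $16.05 = $4,014.25
Total COGS = $2,632.80 + $4,014.25 = $6,647.05
Ending inventory: 87 @ $12.75 + 178 @ $16.05 = $3,966.15

Ending inventory = $3,966.15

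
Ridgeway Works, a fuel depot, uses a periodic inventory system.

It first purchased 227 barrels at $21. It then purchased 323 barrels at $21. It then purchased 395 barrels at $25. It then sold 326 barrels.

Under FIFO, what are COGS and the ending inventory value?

COGS = $6,846; ending inventory = $14,579

Sale 1 (326) [FIFO — oldest first]: 227 @ $21 + 99 @ $21 = $6,846
Ending inventory: 224 @ $21 + 395 @ $25 = $14,579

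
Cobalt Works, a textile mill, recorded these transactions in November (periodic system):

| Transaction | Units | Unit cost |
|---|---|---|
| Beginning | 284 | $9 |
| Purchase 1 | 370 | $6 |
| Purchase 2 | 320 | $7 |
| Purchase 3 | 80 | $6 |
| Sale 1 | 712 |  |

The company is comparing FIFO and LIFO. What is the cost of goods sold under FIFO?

COGS = $5,182

FIFO COGS: 284 @ $9 + 370 @ $6 + 58 @ $7 = $5,182
LIFO COGS: 80 @ $6 + 320 @ $7 + 312 @ $6 = $4,592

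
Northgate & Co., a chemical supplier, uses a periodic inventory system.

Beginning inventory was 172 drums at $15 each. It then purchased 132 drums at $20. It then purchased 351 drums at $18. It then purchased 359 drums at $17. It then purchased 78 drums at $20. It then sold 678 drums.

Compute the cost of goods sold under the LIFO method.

Sale 1 (678) [LIFO — newest first]: 78 @ $20 + 359 @ $17 + 241 @ $18 = $12,001
Ending inventory: 172 @ $15 + 132 @ $20 + 110 @ $18 = $7,200

COGS = $12,001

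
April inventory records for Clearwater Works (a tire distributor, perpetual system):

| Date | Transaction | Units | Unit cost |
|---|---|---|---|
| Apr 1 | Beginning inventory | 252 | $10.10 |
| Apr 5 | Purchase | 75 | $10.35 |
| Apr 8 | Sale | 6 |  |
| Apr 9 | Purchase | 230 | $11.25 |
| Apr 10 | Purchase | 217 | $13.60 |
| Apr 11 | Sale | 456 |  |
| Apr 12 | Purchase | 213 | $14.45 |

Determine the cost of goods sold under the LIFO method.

COGS = $5,693.95

Apr 8, 6 sold [LIFO — newest first]: 6 @ $10.35 = $62.10
Apr 11, 456 sold [LIFO — newest first]: 217 @ $13.60 + 230 @ $11.25 + 9 @ $10.35 = $5,631.85
Total COGS = $62.10 + $5,631.85 = $5,693.95
Ending inventory: 252 @ $10.10 + 60 @ $10.35 + 213 @ $14.45 = $6,244.05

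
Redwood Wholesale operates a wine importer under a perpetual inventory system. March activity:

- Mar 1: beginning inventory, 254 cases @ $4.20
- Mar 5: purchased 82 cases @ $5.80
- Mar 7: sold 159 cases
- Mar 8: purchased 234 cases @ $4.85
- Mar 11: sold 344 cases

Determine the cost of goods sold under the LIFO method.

Mar 7, 159 sold [LIFO — newest first]: 82 @ $5.80 + 77 @ $4.20 = $799.00
Mar 11, 344 sold [LIFO — newest first]: 234 @ $4.85 + 110 @ $4.20 = $1,596.90
Total COGS = $799.00 + $1,596.90 = $2,395.90
Ending inventory: 67 @ $4.20 = $281.40
Check: goods available $2,677.30 = COGS $2,395.90 + ending $281.40

COGS = $2,395.90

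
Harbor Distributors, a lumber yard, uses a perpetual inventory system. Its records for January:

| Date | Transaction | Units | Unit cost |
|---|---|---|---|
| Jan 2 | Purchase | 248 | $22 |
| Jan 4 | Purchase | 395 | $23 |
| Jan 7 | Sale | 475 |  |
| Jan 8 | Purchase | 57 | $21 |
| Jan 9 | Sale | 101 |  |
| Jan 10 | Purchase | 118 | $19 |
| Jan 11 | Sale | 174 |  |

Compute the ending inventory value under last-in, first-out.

Ending inventory = $1,496

Jan 7, 475 sold [LIFO — newest first]: 395 @ $23 + 80 @ $22 = $10,845
Jan 9, 101 sold [LIFO — newest first]: 57 @ $21 + 44 @ $22 = $2,165
Jan 11, 174 sold [LIFO — newest first]: 118 @ $19 + 56 @ $22 = $3,474
Total COGS = $10,845 + $2,165 + $3,474 = $16,484
Ending inventory: 68 @ $22 = $1,496
Check: goods available $17,980 = COGS $16,484 + ending $1,496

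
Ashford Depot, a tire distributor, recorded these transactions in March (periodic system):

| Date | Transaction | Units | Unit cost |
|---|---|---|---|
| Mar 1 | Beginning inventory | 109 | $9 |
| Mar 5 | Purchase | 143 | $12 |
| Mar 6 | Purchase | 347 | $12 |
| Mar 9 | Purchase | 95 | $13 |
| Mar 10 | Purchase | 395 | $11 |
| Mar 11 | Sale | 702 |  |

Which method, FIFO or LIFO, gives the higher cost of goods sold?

FIFO

FIFO COGS: 109 @ $9 + 143 @ $12 + 347 @ $12 + 95 @ $13 + 8 @ $11 = $8,184
LIFO COGS: 395 @ $11 + 95 @ $13 + 212 @ $12 = $8,124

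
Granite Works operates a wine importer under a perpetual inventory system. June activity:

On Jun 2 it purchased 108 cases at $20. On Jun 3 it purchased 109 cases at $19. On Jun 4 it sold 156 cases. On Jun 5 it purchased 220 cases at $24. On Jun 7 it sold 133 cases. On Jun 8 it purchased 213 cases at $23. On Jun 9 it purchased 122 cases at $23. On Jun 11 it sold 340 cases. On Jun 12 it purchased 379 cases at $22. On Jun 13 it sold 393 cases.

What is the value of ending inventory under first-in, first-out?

Jun 4, 156 sold [FIFO — oldest first]: 108 @ $20 + 48 @ $19 = $3,072
Jun 7, 133 sold [FIFO — oldest first]: 61 @ $19 + 72 @ $24 = $2,887
Jun 11, 340 sold [FIFO — oldest first]: 148 @ $24 + 192 @ $23 = $7,968
Jun 13, 393 sold [FIFO — oldest first]: 21 @ $23 + 122 @ $23 + 250 @ $22 = $8,789
Total COGS = $3,072 + $2,887 + $7,968 + $8,789 = $22,716
Ending inventory: 129 @ $22 = $2,838

Ending inventory = $2,838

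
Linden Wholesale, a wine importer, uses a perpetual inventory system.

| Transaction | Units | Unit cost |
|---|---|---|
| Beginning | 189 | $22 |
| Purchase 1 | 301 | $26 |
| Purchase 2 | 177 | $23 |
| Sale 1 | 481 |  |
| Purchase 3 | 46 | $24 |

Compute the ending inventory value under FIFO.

Ending inventory = $5,409

Sale 1 (481) [FIFO — oldest first]: 189 @ $22 + 292 @ $26 = $11,750
Ending inventory: 9 @ $26 + 177 @ $23 + 46 @ $24 = $5,409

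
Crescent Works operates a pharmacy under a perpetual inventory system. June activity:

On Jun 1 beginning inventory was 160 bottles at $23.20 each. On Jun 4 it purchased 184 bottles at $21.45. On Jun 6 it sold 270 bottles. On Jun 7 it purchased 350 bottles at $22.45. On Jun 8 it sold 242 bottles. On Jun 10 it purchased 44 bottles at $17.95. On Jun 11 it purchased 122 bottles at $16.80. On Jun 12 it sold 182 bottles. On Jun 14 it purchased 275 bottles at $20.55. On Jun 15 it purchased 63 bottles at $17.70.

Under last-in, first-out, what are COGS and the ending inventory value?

Jun 6, 270 sold [LIFO — newest first]: 184 @ $21.45 + 86 @ $23.20 = $5,942.00
Jun 8, 242 sold [LIFO — newest first]: 242 @ $22.45 = $5,432.90
Jun 12, 182 sold [LIFO — newest first]: 122 @ $16.80 + 44 @ $17.95 + 16 @ $22.45 = $3,198.60
Total COGS = $5,942.00 + $5,432.90 + $3,198.60 = $14,573.50
Ending inventory: 74 @ $23.20 + 92 @ $22.45 + 275 @ $20.55 + 63 @ $17.70 = $10,548.55
Check: goods available $25,122.05 = COGS $14,573.50 + ending $10,548.55

COGS = $14,573.50; ending inventory = $10,548.55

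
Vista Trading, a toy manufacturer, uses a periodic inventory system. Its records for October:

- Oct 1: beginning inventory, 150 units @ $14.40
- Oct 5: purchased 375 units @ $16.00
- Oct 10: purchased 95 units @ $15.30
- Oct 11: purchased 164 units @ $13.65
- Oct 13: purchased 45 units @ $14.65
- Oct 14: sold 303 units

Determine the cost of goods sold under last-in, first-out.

Oct 14, 303 sold [LIFO — newest first]: 45 @ $14.65 + 164 @ $13.65 + 94 @ $15.30 = $4,336.05
Ending inventory: 150 @ $14.40 + 375 @ $16.00 + 1 @ $15.30 = $8,175.30

COGS = $4,336.05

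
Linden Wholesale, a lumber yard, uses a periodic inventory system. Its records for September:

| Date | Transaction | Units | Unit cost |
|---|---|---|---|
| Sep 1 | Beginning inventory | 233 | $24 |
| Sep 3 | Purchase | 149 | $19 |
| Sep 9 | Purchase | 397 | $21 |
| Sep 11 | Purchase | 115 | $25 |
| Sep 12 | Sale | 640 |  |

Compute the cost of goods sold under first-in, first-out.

Sep 12, 640 sold [FIFO — oldest first]: 233 @ $24 + 149 @ $19 + 258 @ $21 = $13,841
Ending inventory: 139 @ $21 + 115 @ $25 = $5,794

COGS = $13,841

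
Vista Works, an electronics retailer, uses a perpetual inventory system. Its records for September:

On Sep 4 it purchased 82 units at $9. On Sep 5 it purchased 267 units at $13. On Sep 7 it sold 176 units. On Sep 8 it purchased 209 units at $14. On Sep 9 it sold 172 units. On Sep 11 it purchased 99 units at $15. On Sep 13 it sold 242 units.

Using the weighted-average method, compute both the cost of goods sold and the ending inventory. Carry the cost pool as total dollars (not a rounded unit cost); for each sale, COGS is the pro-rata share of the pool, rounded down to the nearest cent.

COGS = $7,700.53; ending inventory = $919.47

After Sep 4: 82 on hand, pool $738.00 (≈ $9.0000 each)
After Sep 5: 349 on hand, pool $4,209.00 (≈ $12.0602 each)
Sep 7, sell 176: 176/349 × $4,209.00 → $2,122.59
After Sep 8: 382 on hand, pool $5,012.41 (≈ $13.1215 each)
Sep 9, sell 172: 172/382 × $5,012.41 → $2,256.89
After Sep 11: 309 on hand, pool $4,240.52 (≈ $13.7234 each)
Sep 13, sell 242: 242/309 × $4,240.52 → $3,321.05
Total COGS = $2,122.59 + $2,256.89 + $3,321.05 = $7,700.53
Ending inventory (cost pool remaining) = $919.47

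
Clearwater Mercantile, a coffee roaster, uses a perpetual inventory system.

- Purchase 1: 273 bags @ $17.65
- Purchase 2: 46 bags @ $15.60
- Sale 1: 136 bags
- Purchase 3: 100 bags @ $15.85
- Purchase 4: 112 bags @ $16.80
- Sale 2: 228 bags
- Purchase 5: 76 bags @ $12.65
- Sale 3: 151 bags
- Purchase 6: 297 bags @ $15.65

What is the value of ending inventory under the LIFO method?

Ending inventory = $6,271.85

Sale 1 (136) [LIFO — newest first]: 46 @ $15.60 + 90 @ $17.65 = $2,306.10
Sale 2 (228) [LIFO — newest first]: 112 @ $16.80 + 100 @ $15.85 + 16 @ $17.65 = $3,749.00
Sale 3 (151) [LIFO — newest first]: 76 @ $12.65 + 75 @ $17.65 = $2,285.15
Total COGS = $2,306.10 + $3,749.00 + $2,285.15 = $8,340.25
Ending inventory: 92 @ $17.65 + 297 @ $15.65 = $6,271.85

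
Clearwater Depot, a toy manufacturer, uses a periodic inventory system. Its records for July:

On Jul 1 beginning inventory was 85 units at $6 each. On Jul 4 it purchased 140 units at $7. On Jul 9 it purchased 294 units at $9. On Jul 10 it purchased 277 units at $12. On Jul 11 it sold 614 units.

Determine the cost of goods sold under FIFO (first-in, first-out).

COGS = $5,276

Jul 11, 614 sold [FIFO — oldest first]: 85 @ $6 + 140 @ $7 + 294 @ $9 + 95 @ $12 = $5,276
Ending inventory: 182 @ $12 = $2,184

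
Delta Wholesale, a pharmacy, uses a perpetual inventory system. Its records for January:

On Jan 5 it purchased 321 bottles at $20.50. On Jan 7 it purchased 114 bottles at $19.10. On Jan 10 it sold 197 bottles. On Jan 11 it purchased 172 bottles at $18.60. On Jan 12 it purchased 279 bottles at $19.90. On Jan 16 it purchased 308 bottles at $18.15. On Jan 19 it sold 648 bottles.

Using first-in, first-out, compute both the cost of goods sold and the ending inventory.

Jan 10, 197 sold [FIFO — oldest first]: 197 @ $20.50 = $4,038.50
Jan 19, 648 sold [FIFO — oldest first]: 124 @ $20.50 + 114 @ $19.10 + 172 @ $18.60 + 238 @ $19.90 = $12,654.80
Total COGS = $4,038.50 + $12,654.80 = $16,693.30
Ending inventory: 41 @ $19.90 + 308 @ $18.15 = $6,406.10

COGS = $16,693.30; ending inventory = $6,406.10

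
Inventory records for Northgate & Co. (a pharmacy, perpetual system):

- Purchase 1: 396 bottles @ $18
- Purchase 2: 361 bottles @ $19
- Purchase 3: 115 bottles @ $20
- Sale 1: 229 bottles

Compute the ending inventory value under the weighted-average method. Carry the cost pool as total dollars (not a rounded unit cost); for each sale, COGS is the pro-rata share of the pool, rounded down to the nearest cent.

Ending inventory = $12,009.80

After Purchase 1: 396 on hand, pool $7,128.00 (≈ $18.0000 each)
After Purchase 2: 757 on hand, pool $13,987.00 (≈ $18.4769 each)
After Purchase 3: 872 on hand, pool $16,287.00 (≈ $18.6778 each)
Sale 1, sell 229: 229/872 × $16,287.00 → $4,277.20
Ending inventory (cost pool remaining) = $12,009.80
Check: goods available $16,287.00 = COGS $4,277.20 + ending $12,009.80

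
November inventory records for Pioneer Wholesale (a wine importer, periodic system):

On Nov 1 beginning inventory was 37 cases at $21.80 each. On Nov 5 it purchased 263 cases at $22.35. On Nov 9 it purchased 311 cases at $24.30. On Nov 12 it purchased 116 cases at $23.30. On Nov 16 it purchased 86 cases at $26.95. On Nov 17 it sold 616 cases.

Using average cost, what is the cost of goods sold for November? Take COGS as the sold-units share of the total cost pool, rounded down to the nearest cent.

COGS = $14,594.91

Nov 17, sell 616: 616/813 × $19,262.45 → $14,594.91
Ending inventory (cost pool remaining) = $4,667.54
Check: goods available $19,262.45 = COGS $14,594.91 + ending $4,667.54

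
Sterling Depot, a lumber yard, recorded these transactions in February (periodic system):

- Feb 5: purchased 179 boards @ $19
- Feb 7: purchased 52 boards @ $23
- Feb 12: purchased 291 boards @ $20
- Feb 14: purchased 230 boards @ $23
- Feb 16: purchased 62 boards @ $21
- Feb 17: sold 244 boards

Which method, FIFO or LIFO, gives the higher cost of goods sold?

LIFO

FIFO COGS: 179 @ $19 + 52 @ $23 + 13 @ $20 = $4,857
LIFO COGS: 62 @ $21 + 182 @ $23 = $5,488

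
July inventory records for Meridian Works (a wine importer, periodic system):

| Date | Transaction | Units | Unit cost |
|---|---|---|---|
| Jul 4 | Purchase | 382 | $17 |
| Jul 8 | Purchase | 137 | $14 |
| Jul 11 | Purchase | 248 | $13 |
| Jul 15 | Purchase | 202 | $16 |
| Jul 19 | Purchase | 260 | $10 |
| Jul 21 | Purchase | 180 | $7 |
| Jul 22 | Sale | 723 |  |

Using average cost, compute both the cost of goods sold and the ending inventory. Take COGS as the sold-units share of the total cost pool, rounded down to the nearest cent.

Jul 22, sell 723: 723/1409 × $18,728.00 → $9,609.89
Ending inventory (cost pool remaining) = $9,118.11
Check: goods available $18,728.00 = COGS $9,609.89 + ending $9,118.11

COGS = $9,609.89; ending inventory = $9,118.11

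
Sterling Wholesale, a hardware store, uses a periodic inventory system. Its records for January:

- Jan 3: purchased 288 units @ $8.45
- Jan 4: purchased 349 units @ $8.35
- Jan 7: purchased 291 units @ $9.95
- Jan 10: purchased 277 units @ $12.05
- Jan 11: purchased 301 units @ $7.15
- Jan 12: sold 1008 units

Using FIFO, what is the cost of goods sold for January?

Jan 12, 1008 sold [FIFO — oldest first]: 288 @ $8.45 + 349 @ $8.35 + 291 @ $9.95 + 80 @ $12.05 = $9,207.20
Ending inventory: 197 @ $12.05 + 301 @ $7.15 = $4,526.00
Check: goods available $13,733.20 = COGS $9,207.20 + ending $4,526.00

COGS = $9,207.20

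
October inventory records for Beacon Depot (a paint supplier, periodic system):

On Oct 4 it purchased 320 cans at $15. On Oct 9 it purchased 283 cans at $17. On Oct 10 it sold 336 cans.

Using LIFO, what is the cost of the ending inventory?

Oct 10, 336 sold [LIFO — newest first]: 283 @ $17 + 53 @ $15 = $5,606
Ending inventory: 267 @ $15 = $4,005

Ending inventory = $4,005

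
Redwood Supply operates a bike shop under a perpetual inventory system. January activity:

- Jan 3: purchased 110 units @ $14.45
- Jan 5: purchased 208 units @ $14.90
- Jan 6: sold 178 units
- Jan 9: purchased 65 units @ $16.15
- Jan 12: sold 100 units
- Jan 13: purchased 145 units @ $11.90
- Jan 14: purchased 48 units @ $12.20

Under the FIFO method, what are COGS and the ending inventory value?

COGS = $4,092.70; ending inventory = $3,956.85

Jan 6, 178 sold [FIFO — oldest first]: 110 @ $14.45 + 68 @ $14.90 = $2,602.70
Jan 12, 100 sold [FIFO — oldest first]: 100 @ $14.90 = $1,490.00
Total COGS = $2,602.70 + $1,490.00 = $4,092.70
Ending inventory: 40 @ $14.90 + 65 @ $16.15 + 145 @ $11.90 + 48 @ $12.20 = $3,956.85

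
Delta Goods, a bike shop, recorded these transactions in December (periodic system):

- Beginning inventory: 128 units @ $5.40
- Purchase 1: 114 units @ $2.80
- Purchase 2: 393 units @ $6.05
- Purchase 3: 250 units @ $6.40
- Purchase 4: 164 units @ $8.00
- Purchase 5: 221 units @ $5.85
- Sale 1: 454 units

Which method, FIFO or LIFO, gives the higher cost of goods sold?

FIFO COGS: 128 @ $5.40 + 114 @ $2.80 + 212 @ $6.05 = $2,293.00
LIFO COGS: 221 @ $5.85 + 164 @ $8.00 + 69 @ $6.40 = $3,046.45

LIFO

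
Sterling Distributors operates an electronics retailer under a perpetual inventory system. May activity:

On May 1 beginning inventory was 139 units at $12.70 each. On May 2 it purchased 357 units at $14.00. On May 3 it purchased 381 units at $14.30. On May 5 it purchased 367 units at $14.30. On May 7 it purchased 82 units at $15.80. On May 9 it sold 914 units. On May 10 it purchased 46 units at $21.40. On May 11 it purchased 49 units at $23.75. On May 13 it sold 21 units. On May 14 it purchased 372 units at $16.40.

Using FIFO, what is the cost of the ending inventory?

May 9, 914 sold [FIFO — oldest first]: 139 @ $12.70 + 357 @ $14.00 + 381 @ $14.30 + 37 @ $14.30 = $12,740.70
May 13, 21 sold [FIFO — oldest first]: 21 @ $14.30 = $300.30
Total COGS = $12,740.70 + $300.30 = $13,041.00
Ending inventory: 309 @ $14.30 + 82 @ $15.80 + 46 @ $21.40 + 49 @ $23.75 + 372 @ $16.40 = $13,963.25

Ending inventory = $13,963.25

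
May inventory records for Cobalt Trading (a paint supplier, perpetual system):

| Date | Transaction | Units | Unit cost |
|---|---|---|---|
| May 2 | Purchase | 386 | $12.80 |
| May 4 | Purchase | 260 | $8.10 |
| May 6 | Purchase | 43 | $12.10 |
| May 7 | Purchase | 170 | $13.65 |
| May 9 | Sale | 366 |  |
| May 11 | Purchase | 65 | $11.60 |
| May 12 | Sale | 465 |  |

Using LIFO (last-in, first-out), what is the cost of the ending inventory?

May 9, 366 sold [LIFO — newest first]: 170 @ $13.65 + 43 @ $12.10 + 153 @ $8.10 = $4,080.10
May 12, 465 sold [LIFO — newest first]: 65 @ $11.60 + 107 @ $8.10 + 293 @ $12.80 = $5,371.10
Total COGS = $4,080.10 + $5,371.10 = $9,451.20
Ending inventory: 93 @ $12.80 = $1,190.40
Check: goods available $10,641.60 = COGS $9,451.20 + ending $1,190.40

Ending inventory = $1,190.40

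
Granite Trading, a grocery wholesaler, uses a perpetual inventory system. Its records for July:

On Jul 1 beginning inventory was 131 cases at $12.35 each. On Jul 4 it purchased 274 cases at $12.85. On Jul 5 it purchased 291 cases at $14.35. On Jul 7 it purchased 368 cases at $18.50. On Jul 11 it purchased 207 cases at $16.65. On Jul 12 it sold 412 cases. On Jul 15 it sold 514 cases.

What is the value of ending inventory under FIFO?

Ending inventory = $5,999.55

Jul 12, 412 sold [FIFO — oldest first]: 131 @ $12.35 + 274 @ $12.85 + 7 @ $14.35 = $5,239.20
Jul 15, 514 sold [FIFO — oldest first]: 284 @ $14.35 + 230 @ $18.50 = $8,330.40
Total COGS = $5,239.20 + $8,330.40 = $13,569.60
Ending inventory: 138 @ $18.50 + 207 @ $16.65 = $5,999.55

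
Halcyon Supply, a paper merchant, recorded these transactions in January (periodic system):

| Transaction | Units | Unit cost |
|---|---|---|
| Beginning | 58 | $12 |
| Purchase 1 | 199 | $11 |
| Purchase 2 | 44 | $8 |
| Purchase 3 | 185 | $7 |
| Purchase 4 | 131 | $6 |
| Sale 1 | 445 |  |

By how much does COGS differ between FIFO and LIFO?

$877

FIFO COGS: 58 @ $12 + 199 @ $11 + 44 @ $8 + 144 @ $7 = $4,245
LIFO COGS: 131 @ $6 + 185 @ $7 + 44 @ $8 + 85 @ $11 = $3,368
Difference = |$4,245 − $3,368| = $877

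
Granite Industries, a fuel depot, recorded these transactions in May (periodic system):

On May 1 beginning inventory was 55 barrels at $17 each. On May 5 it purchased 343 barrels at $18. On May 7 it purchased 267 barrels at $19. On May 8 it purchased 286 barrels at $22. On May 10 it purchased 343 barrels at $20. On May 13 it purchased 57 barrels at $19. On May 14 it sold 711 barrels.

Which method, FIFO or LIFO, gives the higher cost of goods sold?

FIFO COGS: 55 @ $17 + 343 @ $18 + 267 @ $19 + 46 @ $22 = $13,194
LIFO COGS: 57 @ $19 + 343 @ $20 + 286 @ $22 + 25 @ $19 = $14,710

LIFO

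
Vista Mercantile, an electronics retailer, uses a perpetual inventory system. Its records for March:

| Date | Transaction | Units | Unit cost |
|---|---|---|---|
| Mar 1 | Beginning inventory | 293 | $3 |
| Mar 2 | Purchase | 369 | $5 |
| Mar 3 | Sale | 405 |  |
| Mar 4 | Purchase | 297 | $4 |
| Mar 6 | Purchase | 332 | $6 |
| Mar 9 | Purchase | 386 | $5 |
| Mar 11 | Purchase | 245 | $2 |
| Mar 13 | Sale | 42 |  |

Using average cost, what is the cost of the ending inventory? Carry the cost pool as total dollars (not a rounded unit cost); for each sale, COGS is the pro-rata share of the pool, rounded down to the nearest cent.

After Mar 1: 293 on hand, pool $879.00 (≈ $3.0000 each)
After Mar 2: 662 on hand, pool $2,724.00 (≈ $4.1148 each)
Mar 3, sell 405: 405/662 × $2,724.00 → $1,666.49
After Mar 4: 554 on hand, pool $2,245.51 (≈ $4.0533 each)
After Mar 6: 886 on hand, pool $4,237.51 (≈ $4.7827 each)
After Mar 9: 1272 on hand, pool $6,167.51 (≈ $4.8487 each)
After Mar 11: 1517 on hand, pool $6,657.51 (≈ $4.3886 each)
Mar 13, sell 42: 42/1517 × $6,657.51 → $184.32
Total COGS = $1,666.49 + $184.32 = $1,850.81
Ending inventory (cost pool remaining) = $6,473.19

Ending inventory = $6,473.19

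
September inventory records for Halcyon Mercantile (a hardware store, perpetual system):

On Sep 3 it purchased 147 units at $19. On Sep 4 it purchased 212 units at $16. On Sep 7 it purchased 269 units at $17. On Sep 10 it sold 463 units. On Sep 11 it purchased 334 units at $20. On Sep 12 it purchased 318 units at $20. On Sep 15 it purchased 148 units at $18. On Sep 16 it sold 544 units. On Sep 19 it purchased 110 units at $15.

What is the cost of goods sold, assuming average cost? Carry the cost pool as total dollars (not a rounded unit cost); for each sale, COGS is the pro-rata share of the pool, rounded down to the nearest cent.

COGS = $18,377.68

After Sep 3: 147 on hand, pool $2,793.00 (≈ $19.0000 each)
After Sep 4: 359 on hand, pool $6,185.00 (≈ $17.2284 each)
After Sep 7: 628 on hand, pool $10,758.00 (≈ $17.1306 each)
Sep 10, sell 463: 463/628 × $10,758.00 → $7,931.45
After Sep 11: 499 on hand, pool $9,506.55 (≈ $19.0512 each)
After Sep 12: 817 on hand, pool $15,866.55 (≈ $19.4205 each)
After Sep 15: 965 on hand, pool $18,530.55 (≈ $19.2026 each)
Sep 16, sell 544: 544/965 × $18,530.55 → $10,446.23
After Sep 19: 531 on hand, pool $9,734.32 (≈ $18.3321 each)
Total COGS = $7,931.45 + $10,446.23 = $18,377.68
Ending inventory (cost pool remaining) = $9,734.32
Check: goods available $28,112.00 = COGS $18,377.68 + ending $9,734.32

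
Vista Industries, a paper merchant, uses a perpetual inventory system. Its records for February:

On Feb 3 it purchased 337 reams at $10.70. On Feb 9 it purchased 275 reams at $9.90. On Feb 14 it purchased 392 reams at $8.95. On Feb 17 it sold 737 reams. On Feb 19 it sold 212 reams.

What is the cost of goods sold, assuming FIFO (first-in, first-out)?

Feb 17, 737 sold [FIFO — oldest first]: 337 @ $10.70 + 275 @ $9.90 + 125 @ $8.95 = $7,447.15
Feb 19, 212 sold [FIFO — oldest first]: 212 @ $8.95 = $1,897.40
Total COGS = $7,447.15 + $1,897.40 = $9,344.55
Ending inventory: 55 @ $8.95 = $492.25
Check: goods available $9,836.80 = COGS $9,344.55 + ending $492.25

COGS = $9,344.55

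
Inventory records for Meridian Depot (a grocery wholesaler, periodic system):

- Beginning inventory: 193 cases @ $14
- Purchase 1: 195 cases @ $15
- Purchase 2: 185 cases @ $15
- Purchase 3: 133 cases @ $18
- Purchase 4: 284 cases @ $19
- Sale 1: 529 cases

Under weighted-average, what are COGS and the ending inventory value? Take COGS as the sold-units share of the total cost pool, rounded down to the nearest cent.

COGS = $8,652.08; ending inventory = $7,539.92

Sale 1, sell 529: 529/990 × $16,192.00 → $8,652.08
Ending inventory (cost pool remaining) = $7,539.92
Check: goods available $16,192.00 = COGS $8,652.08 + ending $7,539.92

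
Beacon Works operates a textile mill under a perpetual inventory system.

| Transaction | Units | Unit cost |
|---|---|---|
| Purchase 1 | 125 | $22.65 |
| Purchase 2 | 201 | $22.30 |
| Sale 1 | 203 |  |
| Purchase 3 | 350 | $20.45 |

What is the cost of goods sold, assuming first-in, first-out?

COGS = $4,570.65

Sale 1 (203) [FIFO — oldest first]: 125 @ $22.65 + 78 @ $22.30 = $4,570.65
Ending inventory: 123 @ $22.30 + 350 @ $20.45 = $9,900.40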